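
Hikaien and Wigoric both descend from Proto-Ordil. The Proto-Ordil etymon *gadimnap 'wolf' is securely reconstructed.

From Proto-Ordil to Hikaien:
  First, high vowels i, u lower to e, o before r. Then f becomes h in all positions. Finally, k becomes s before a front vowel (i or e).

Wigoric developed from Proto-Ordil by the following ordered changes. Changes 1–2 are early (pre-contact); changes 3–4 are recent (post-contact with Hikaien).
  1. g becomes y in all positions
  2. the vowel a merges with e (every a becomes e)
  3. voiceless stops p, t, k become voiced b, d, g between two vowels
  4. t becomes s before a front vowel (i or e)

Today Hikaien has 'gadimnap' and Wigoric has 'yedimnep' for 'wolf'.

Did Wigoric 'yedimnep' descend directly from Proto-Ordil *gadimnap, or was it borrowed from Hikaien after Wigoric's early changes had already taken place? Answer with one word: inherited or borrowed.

If inherited, *gadimnap would pass through all of Wigoric's changes:
Wigoric: *gadimnap
  gadimnap → yadimnap   [unconditioned shift]
  yadimnap → yedimnep   [vowel merger]
  yedimnep (rule 3 does not apply)
  yedimnep (rule 4 does not apply)
  giving Wigoric yedimnep.
If borrowed from Hikaien 'gadimnap' after the early changes, it would undergo only the recent ones:
  rule 3 (intervocalic voicing): no change (gadimnap)
  rule 4 (palatalisation): no change (gadimnap)
  ⇒ as a loan: gadimnap
Wigoric 'yedimnep' matches the inherited outcome exactly, so it is an inherited cognate, not a loan.

inherited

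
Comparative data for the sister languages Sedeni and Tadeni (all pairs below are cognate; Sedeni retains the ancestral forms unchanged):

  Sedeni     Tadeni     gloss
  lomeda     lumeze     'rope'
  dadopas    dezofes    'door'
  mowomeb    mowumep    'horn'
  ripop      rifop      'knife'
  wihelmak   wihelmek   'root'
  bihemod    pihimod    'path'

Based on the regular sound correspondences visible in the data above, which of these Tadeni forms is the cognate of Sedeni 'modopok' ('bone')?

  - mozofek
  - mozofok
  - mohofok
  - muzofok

dadopas ~ dezofes — Sedeni d corresponds to Tadeni z between vowels (before a back vowel).
ripop ~ rifop — Sedeni p corresponds to Tadeni f between vowels (before a back vowel).
Applying these to Sedeni 'modopok':
  modopok → mozopok   (d→z between vowels (before a back vowel))
  mozopok → mozofok   (p→f between vowels (before a back vowel))
So the Tadeni cognate is 'mozofok'.

mozofok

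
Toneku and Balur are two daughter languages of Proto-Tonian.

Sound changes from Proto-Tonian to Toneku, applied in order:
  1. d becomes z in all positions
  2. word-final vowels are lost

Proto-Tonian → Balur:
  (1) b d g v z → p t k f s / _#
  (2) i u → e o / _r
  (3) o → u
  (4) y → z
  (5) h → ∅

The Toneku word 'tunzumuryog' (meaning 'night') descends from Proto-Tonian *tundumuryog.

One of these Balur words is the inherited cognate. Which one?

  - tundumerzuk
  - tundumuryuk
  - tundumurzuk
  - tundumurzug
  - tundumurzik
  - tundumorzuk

Balur: *tundumuryog > tundumuryok > tundumoryok > tundumuryuk > tundumurzuk  (by final devoicing, pre-rhotic lowering, vowel merger, unconditioned shift)
Only 'tundumurzuk' matches the regular Balur development of *tundumuryog.

tundumurzuk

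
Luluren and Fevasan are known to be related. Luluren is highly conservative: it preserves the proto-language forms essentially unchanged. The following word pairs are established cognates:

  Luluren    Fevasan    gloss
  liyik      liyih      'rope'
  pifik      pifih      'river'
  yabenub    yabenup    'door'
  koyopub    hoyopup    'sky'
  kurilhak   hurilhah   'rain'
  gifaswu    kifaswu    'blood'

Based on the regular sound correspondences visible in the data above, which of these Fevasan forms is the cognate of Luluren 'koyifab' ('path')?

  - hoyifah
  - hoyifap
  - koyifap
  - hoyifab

koyopub ~ hoyopup — Luluren k corresponds to Fevasan h word-initially before a back vowel.
yabenub ~ yabenup, koyopub ~ hoyopup — Luluren b corresponds to Fevasan p word-finally.
Applying these to Luluren 'koyifab':
  koyifab → hoyifab   (k→h word-initially before a back vowel)
  hoyifab → hoyifap   (b→p word-finally)
So the Fevasan cognate is 'hoyifap'.

hoyifap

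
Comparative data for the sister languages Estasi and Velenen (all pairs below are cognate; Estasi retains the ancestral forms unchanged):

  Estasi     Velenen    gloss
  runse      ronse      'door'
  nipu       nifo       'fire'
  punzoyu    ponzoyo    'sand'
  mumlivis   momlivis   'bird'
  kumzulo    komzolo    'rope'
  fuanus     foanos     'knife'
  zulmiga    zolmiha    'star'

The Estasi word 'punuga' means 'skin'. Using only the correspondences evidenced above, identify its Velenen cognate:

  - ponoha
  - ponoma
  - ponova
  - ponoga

ponoha

runse ~ ronse, punzoyu ~ ponzoyo — Estasi u corresponds to Velenen o after a consonant, before a nasal.
kumzulo ~ komzolo, fuanus ~ foanos — Estasi u corresponds to Velenen o after a consonant, before a consonant other than r, m, n, p, b, f, v.
zulmiga ~ zolmiha — Estasi g corresponds to Velenen h between vowels (before a back vowel).
Applying these to Estasi 'punuga':
  punuga → ponuga   (u→o after a consonant, before a nasal)
  ponuga → ponoga   (u→o after a consonant, before a consonant other than r, m, n, p, b, f, v)
  ponoga → ponoha   (g→h between vowels (before a back vowel))
So the Velenen cognate is 'ponoha'.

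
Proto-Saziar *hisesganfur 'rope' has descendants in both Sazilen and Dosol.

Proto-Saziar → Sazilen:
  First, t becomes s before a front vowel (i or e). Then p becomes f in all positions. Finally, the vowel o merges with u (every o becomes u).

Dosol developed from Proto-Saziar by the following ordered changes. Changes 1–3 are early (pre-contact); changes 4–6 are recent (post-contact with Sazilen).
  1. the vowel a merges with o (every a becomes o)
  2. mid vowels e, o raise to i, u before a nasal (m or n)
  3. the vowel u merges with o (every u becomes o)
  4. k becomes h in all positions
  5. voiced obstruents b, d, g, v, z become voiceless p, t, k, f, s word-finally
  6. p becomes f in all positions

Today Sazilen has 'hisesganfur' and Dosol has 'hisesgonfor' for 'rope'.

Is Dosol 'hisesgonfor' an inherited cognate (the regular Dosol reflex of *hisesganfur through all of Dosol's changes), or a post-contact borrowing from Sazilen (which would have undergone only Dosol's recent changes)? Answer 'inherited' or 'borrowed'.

inherited

If inherited, *hisesganfur would pass through all of Dosol's changes:
Dosol: *hisesganfur > hisesgonfur > hisesgunfur > hisesgonfor  (by vowel merger, pre-nasal raising, vowel merger)
If borrowed from Sazilen 'hisesganfur' after the early changes, it would undergo only the recent ones:
  rule 4 (unconditioned shift): no change (hisesganfur)
  rule 5 (final devoicing): no change (hisesganfur)
  rule 6 (unconditioned shift): no change (hisesganfur)
  ⇒ as a loan: hisesganfur
Dosol 'hisesgonfor' matches the inherited outcome exactly, so it is an inherited cognate, not a loan.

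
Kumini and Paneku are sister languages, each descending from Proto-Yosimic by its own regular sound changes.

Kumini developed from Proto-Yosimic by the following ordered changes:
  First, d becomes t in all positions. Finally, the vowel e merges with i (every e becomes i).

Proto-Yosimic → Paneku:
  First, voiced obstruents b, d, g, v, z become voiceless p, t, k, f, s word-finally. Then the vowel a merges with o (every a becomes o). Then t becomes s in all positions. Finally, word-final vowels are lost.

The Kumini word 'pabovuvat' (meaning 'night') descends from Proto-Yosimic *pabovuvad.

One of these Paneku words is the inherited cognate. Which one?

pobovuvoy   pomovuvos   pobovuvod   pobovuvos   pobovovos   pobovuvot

Paneku: *pabovuvad
  pabovuvad → pabovuvat   [final devoicing]
  pabovuvat → pobovuvot   [vowel merger]
  pobovuvot → pobovuvos   [unconditioned shift]
  pobovuvos (rule 4 does not apply)
  giving Paneku pobovuvos.

pobovuvos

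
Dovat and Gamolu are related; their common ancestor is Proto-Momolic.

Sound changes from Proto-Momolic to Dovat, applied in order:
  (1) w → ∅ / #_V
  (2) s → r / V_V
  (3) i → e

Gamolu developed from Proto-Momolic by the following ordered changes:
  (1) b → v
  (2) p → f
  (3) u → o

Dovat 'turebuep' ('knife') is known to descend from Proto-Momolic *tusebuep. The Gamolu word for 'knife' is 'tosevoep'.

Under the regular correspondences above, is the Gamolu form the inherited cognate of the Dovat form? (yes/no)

no

Derive the expected Gamolu reflex of *tusebuep:
Gamolu: start from *tusebuep.
  rule 1 (unconditioned shift): tusebuep → tusevuep
  rule 2 (unconditioned shift): tusevuep → tusevuef
  rule 3 (vowel merger): tusevuef → tosevoef
  ⇒ Gamolu tosevoef
The regular Gamolu reflex would be 'tosevoef', but the attested form is 'tosevoep'. The correspondence is irregular, so they are not cognates (the Gamolu form has a different source).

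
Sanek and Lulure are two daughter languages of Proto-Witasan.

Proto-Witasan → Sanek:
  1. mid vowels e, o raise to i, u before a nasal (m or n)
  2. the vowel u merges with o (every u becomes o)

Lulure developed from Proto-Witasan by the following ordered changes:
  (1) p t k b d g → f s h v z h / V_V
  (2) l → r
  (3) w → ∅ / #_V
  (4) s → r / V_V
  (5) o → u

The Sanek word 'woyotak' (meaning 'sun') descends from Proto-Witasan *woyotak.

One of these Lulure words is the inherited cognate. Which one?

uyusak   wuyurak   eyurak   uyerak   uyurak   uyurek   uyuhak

Lulure: *woyotak
  woyotak → woyosak   [intervocalic lenition]
  woyosak (rule 2 does not apply)
  woyosak → oyosak   [glide loss]
  oyosak → oyorak   [rhotacism]
  oyorak → uyurak   [vowel merger]
  giving Lulure uyurak.
Among the options, 'uyurak' alone shows every Lulure change applied in order.

uyurak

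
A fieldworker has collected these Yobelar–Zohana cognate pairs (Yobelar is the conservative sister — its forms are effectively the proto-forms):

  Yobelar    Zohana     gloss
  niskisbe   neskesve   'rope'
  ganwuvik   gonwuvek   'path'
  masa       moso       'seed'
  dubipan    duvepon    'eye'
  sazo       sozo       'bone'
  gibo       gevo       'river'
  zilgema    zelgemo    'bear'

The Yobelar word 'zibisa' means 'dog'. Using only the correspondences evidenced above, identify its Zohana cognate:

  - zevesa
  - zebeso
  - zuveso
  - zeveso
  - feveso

zeveso

gibo ~ gevo — Yobelar i corresponds to Zohana e after a consonant, before a labial obstruent.
dubipan ~ duvepon — Yobelar b corresponds to Zohana v between vowels (before a front vowel).
niskisbe ~ neskesve, ganwuvik ~ gonwuvek — Yobelar i corresponds to Zohana e after a consonant, before a consonant other than r, m, n, p, b, f, v.
masa ~ moso, zilgema ~ zelgemo — Yobelar a corresponds to Zohana o word-finally.
Applying these to Yobelar 'zibisa':
  zibisa → zebisa   (i→e after a consonant, before a labial obstruent)
  zebisa → zevisa   (b→v between vowels (before a front vowel))
  zevisa → zevesa   (i→e after a consonant, before a consonant other than r, m, n, p, b, f, v)
  zevesa → zeveso   (a→o word-finally)
So the Zohana cognate is 'zeveso'.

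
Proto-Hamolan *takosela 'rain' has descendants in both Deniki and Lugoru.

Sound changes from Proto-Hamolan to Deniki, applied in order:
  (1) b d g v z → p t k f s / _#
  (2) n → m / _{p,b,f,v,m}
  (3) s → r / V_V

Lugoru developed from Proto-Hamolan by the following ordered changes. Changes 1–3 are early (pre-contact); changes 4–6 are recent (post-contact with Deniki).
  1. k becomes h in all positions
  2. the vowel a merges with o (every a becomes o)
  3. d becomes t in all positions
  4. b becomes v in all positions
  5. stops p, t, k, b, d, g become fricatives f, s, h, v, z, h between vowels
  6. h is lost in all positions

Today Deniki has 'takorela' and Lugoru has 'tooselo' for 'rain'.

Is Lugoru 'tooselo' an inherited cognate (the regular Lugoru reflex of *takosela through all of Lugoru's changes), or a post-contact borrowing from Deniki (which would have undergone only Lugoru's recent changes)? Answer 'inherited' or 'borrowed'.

If inherited, *takosela would pass through all of Lugoru's changes:
Lugoru: *takosela > tahosela > tohoselo > tooselo  (by unconditioned shift, vowel merger, h-loss)
If borrowed from Deniki 'takorela' after the early changes, it would undergo only the recent ones:
  rule 4 (unconditioned shift): no change (takorela)
  rule 5 (intervocalic lenition): takorela → tahorela
  rule 6 (h-loss): tahorela → taorela
  ⇒ as a loan: taorela
Lugoru 'tooselo' matches the inherited outcome exactly, so it is an inherited cognate, not a loan.

inherited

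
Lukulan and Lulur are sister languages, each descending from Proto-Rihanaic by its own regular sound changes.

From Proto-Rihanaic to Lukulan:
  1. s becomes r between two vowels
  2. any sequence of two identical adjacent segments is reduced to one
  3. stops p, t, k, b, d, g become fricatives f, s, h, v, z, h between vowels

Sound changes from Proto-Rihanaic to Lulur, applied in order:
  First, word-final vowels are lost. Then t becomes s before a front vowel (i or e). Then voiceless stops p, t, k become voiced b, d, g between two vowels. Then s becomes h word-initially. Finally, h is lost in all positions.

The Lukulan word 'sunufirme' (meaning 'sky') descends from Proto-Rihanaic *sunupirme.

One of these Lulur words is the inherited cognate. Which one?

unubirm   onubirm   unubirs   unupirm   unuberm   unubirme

unubirm

Lulur: *sunupirme > sunupirm > sunubirm > hunubirm > unubirm  (by apocope, intervocalic voicing, debuccalisation, h-loss)
Only 'unubirm' matches the regular Lulur development of *sunupirme.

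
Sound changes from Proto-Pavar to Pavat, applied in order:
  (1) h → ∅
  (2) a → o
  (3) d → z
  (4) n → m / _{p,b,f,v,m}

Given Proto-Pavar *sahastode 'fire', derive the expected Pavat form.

soostoze

Pavat: start from *sahastode.
  rule 1 (h-loss): sahastode → saastode
  rule 2 (vowel merger): saastode → soostode
  rule 3 (unconditioned shift): soostode → soostoze
  rule 4: no change — soostoze
  ⇒ Pavat soostoze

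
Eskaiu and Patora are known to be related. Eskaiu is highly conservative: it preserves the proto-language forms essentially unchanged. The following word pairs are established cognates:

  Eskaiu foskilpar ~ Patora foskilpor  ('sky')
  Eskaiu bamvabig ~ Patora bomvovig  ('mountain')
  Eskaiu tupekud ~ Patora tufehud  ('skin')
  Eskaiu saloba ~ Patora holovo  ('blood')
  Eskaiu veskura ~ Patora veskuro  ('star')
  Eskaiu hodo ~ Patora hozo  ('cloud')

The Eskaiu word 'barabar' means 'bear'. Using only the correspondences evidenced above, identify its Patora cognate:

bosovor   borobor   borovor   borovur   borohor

borovor

foskilpar ~ foskilpor — Eskaiu a corresponds to Patora o after a consonant, before r.
bamvabig ~ bomvovig — Eskaiu a corresponds to Patora o after a consonant, before a labial obstruent.
saloba ~ holovo — Eskaiu b corresponds to Patora v between vowels (before a back vowel).
Applying these to Eskaiu 'barabar':
  barabar → borabar   (a→o after a consonant, before r)
  borabar → borobar   (a→o after a consonant, before a labial obstruent)
  borobar → borovar   (b→v between vowels (before a back vowel))
  borovar → borovor   (a→o after a consonant, before r)
So the Patora cognate is 'borovor'.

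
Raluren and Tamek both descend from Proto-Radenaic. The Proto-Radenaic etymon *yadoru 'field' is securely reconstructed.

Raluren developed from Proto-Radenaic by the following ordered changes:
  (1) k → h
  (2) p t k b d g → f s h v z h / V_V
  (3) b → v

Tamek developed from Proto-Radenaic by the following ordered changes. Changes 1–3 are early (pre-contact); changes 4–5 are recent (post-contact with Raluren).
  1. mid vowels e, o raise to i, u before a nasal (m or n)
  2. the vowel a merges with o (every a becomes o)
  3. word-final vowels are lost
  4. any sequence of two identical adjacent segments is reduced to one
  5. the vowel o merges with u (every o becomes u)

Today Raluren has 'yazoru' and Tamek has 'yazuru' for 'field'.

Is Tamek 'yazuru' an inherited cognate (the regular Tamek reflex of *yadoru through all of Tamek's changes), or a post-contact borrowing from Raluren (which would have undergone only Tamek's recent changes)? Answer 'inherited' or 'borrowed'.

borrowed

If inherited, *yadoru would pass through all of Tamek's changes:
Tamek: *yadoru > yodoru > yodor > yudur  (by vowel merger, apocope, vowel merger)
If borrowed from Raluren 'yazoru' after the early changes, it would undergo only the recent ones:
  rule 4 (degemination): no change (yazoru)
  rule 5 (vowel merger): yazoru → yazuru
  ⇒ as a loan: yazuru
Tamek 'yazuru' matches the loan outcome 'yazuru', not the inherited 'yudur' — it skipped the early Tamek changes, so it was borrowed from Raluren.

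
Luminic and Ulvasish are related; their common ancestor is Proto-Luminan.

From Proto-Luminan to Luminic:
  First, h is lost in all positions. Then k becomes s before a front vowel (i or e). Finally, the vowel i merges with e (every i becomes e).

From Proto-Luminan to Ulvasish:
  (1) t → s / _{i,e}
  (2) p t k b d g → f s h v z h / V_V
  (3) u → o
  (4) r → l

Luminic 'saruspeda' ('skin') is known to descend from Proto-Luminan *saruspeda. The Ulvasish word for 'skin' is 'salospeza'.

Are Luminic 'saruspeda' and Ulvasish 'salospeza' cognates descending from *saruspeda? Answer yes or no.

Derive the expected Ulvasish reflex of *saruspeda:
Ulvasish: start from *saruspeda.
  rule 1: no change — saruspeda
  rule 2 (intervocalic lenition): saruspeda → saruspeza
  rule 3 (vowel merger): saruspeza → sarospeza
  rule 4 (unconditioned shift): sarospeza → salospeza
  ⇒ Ulvasish salospeza
Ulvasish 'salospeza' matches the regular reflex exactly, so the pair is cognate.

yes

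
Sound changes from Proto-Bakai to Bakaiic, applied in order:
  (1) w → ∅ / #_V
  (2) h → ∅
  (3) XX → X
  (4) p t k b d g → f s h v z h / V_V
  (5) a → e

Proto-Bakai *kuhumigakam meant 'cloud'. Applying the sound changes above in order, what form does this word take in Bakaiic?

kumihehem

Bakaiic: *kuhumigakam
  kuhumigakam (rule 1 does not apply)
  kuhumigakam → kuumigakam   [h-loss]
  kuumigakam → kumigakam   [degemination]
  kumigakam → kumihaham   [intervocalic lenition]
  kumihaham → kumihehem   [vowel merger]
  giving Bakaiic kumihehem.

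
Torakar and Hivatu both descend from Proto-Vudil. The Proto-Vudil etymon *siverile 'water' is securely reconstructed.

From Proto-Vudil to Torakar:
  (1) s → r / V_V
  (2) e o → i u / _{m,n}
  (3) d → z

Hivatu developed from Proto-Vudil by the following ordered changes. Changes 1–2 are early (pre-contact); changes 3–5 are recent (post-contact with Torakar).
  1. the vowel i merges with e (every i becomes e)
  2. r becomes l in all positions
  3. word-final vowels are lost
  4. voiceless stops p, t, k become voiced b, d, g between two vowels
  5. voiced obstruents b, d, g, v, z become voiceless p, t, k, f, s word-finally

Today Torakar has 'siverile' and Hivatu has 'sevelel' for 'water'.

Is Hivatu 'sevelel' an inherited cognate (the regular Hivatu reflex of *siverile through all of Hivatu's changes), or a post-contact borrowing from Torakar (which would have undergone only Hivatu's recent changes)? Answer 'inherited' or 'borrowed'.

If inherited, *siverile would pass through all of Hivatu's changes:
Hivatu: *siverile
  siverile → severele   [vowel merger]
  severele → sevelele   [unconditioned shift]
  sevelele → sevelel   [apocope]
  sevelel (rule 4 does not apply)
  sevelel (rule 5 does not apply)
  giving Hivatu sevelel.
If borrowed from Torakar 'siverile' after the early changes, it would undergo only the recent ones:
  rule 3 (apocope): siverile → siveril
  rule 4 (intervocalic voicing): no change (siveril)
  rule 5 (final devoicing): no change (siveril)
  ⇒ as a loan: siveril
Hivatu 'sevelel' matches the inherited outcome exactly, so it is an inherited cognate, not a loan.

inherited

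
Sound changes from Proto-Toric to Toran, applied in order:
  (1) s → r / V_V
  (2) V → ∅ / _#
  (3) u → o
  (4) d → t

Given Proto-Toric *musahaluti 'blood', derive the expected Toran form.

morahalot

Toran: start from *musahaluti.
  rule 1 (rhotacism): musahaluti → murahaluti
  rule 2 (apocope): murahaluti → murahalut
  rule 3 (vowel merger): murahalut → morahalot
  rule 4: no change — morahalot
  ⇒ Toran morahalot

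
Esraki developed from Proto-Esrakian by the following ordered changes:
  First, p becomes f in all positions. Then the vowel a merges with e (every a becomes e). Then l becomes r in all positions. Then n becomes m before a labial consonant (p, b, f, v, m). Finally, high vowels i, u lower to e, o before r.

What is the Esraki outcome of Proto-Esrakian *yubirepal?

yuberefer

Esraki: *yubirepal > yubirefal > yubirefel > yubirefer > yuberefer  (by unconditioned shift, vowel merger, unconditioned shift, pre-rhotic lowering)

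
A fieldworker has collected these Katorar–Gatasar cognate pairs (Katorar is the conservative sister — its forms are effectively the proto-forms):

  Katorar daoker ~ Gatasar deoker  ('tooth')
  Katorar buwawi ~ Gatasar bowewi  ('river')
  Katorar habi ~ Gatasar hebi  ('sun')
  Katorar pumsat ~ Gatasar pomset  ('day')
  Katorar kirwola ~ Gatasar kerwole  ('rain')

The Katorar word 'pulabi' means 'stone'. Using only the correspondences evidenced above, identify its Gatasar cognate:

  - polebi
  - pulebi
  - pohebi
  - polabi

polebi

buwawi ~ bowewi — Katorar u corresponds to Gatasar o after a consonant, before a consonant other than r, m, n, p, b, f, v.
habi ~ hebi — Katorar a corresponds to Gatasar e after a consonant, before a labial obstruent.
Applying these to Katorar 'pulabi':
  pulabi → polabi   (u→o after a consonant, before a consonant other than r, m, n, p, b, f, v)
  polabi → polebi   (a→e after a consonant, before a labial obstruent)
So the Gatasar cognate is 'polebi'.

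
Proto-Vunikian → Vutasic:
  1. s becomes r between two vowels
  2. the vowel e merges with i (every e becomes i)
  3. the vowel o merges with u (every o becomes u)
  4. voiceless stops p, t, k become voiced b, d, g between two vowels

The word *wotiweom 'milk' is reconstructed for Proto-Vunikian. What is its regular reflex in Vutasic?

Vutasic: *wotiweom > wotiwiom > wutiwium > wudiwium  (by vowel merger, vowel merger, intervocalic voicing)

wudiwium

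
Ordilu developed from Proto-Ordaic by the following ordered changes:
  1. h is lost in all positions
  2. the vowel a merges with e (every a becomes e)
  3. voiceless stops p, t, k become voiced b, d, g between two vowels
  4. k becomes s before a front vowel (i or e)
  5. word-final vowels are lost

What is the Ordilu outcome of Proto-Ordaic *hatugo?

Ordilu: *hatugo
  hatugo → atugo   [h-loss]
  atugo → etugo   [vowel merger]
  etugo → edugo   [intervocalic voicing]
  edugo (rule 4 does not apply)
  edugo → edug   [apocope]
  giving Ordilu edug.

edug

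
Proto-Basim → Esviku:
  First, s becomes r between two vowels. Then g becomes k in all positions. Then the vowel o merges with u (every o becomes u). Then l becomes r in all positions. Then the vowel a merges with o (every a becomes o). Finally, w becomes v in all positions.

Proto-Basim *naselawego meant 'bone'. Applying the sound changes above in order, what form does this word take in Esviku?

Esviku: *naselawego > narelawego > narelaweko > narelaweku > nareraweku > noreroweku > noreroveku  (by rhotacism, unconditioned shift, vowel merger, unconditioned shift, vowel merger, unconditioned shift)

noreroveku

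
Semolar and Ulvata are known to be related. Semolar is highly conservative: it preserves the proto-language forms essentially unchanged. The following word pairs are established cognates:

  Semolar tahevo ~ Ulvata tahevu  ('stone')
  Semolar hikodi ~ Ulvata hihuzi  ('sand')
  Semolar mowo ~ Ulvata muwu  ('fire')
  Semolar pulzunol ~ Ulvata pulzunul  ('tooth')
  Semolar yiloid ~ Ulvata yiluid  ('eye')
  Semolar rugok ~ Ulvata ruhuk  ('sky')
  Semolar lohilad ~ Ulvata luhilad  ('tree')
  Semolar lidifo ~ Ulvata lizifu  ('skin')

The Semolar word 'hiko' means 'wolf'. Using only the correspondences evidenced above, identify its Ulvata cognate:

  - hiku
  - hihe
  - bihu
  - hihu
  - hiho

hihu

hikodi ~ hihuzi — Semolar k corresponds to Ulvata h between vowels (before a back vowel).
tahevo ~ tahevu, mowo ~ muwu — Semolar o corresponds to Ulvata u word-finally.
Applying these to Semolar 'hiko':
  hiko → hiho   (k→h between vowels (before a back vowel))
  hiho → hihu   (o→u word-finally)
So the Ulvata cognate is 'hihu'.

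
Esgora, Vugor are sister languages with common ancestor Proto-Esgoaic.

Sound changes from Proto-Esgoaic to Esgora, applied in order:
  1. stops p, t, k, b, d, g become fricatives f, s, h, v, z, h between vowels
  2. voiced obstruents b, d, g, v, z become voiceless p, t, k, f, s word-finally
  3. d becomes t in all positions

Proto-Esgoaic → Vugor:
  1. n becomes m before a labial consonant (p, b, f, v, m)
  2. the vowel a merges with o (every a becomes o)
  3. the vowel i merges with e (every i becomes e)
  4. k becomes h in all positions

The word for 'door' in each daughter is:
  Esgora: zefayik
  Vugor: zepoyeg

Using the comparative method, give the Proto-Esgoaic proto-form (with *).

Position 7: Esgora has k, Vugor has g. Vugor preserves g here (none of its changes turn any other segment into g), so the proto-segment is *g.
Position 6: Esgora has i, Vugor has e. Esgora preserves i here (none of its changes turn any other segment into i), so the proto-segment is *i.
Continuing position by position gives *zepayig; check it forward:
Esgora: start from *zepayig.
  rule 1 (intervocalic lenition): zepayig → zefayig
  rule 2 (final devoicing): zefayig → zefayik
  rule 3: no change — zefayik
  ⇒ Esgora zefayik
Vugor: start from *zepayig.
  rule 1: no change — zepayig
  rule 2 (vowel merger): zepayig → zepoyig
  rule 3 (vowel merger): zepoyig → zepoyeg
  rule 4: no change — zepoyeg
  ⇒ Vugor zepoyeg
No other proto-form is consistent with every reflex, so the reconstruction is *zepayig.

*zepayig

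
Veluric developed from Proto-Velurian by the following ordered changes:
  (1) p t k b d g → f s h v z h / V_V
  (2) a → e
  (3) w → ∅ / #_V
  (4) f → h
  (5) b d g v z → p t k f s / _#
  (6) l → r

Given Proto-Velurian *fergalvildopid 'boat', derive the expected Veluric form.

Veluric: start from *fergalvildopid.
  rule 1 (intervocalic lenition): fergalvildopid → fergalvildofid
  rule 2 (vowel merger): fergalvildofid → fergelvildofid
  rule 3: no change — fergelvildofid
  rule 4 (unconditioned shift): fergelvildofid → hergelvildohid
  rule 5 (final devoicing): hergelvildohid → hergelvildohit
  rule 6 (unconditioned shift): hergelvildohit → hergervirdohit
  ⇒ Veluric hergervirdohit

hergervirdohit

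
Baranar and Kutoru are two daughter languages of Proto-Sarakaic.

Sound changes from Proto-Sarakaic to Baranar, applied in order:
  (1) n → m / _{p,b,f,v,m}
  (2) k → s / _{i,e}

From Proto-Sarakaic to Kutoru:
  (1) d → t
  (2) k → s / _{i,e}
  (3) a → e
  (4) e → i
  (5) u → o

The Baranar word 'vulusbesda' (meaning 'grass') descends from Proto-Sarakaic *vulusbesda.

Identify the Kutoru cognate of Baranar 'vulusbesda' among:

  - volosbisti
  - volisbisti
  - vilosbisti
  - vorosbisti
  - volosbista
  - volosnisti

volosbisti

Kutoru: start from *vulusbesda.
  rule 1 (unconditioned shift): vulusbesda → vulusbesta
  rule 2: no change — vulusbesta
  rule 3 (vowel merger): vulusbesta → vulusbeste
  rule 4 (vowel merger): vulusbeste → vulusbisti
  rule 5 (vowel merger): vulusbisti → volosbisti
  ⇒ Kutoru volosbisti
Among the options, 'volosbisti' alone shows every Kutoru change applied in order.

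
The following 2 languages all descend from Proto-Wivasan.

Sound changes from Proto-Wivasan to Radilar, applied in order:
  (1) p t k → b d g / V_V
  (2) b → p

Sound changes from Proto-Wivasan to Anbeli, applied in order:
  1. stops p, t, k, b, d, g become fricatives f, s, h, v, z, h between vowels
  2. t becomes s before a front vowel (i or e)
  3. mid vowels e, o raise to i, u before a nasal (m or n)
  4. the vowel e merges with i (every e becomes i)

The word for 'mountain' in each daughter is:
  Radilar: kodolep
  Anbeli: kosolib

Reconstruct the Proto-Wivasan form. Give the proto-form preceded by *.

*kotoleb

Position 3: Radilar has d, Anbeli has s. Taking the neighbouring segments as reconstructed: Radilar d could go back to *t or *d; Anbeli s could go back to *t or *s — the one source consistent with every daughter is *t.
Position 7: Radilar has p, Anbeli has b. Anbeli preserves b here (none of its changes turn any other segment into b), so the proto-segment is *b.
Position 6: Radilar has e, Anbeli has i. Radilar preserves e here (none of its changes turn any other segment into e), so the proto-segment is *e.
This points to *kotoleb. Verify forward in each daughter:
Radilar: *kotoleb
  kotoleb → kodoleb   [intervocalic voicing]
  kodoleb → kodolep   [unconditioned shift]
  giving Radilar kodolep.
Anbeli: *kotoleb
  kotoleb → kosoleb   [intervocalic lenition]
  kosoleb (rule 2 does not apply)
  kosoleb (rule 3 does not apply)
  kosoleb → kosolib   [vowel merger]
  giving Anbeli kosolib.
Only *kotoleb yields all of Radilar kodolep, Anbeli kosolib.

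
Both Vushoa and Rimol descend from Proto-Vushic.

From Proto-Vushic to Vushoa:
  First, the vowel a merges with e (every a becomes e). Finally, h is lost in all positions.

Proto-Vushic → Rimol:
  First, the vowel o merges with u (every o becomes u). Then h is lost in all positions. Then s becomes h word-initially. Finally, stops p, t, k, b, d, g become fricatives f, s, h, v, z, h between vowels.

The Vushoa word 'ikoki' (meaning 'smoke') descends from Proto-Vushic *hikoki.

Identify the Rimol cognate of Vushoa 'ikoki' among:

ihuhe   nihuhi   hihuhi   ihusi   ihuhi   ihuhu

Rimol: start from *hikoki.
  rule 1 (vowel merger): hikoki → hikuki
  rule 2 (h-loss): hikuki → ikuki
  rule 3: no change — ikuki
  rule 4 (intervocalic lenition): ikuki → ihuhi
  ⇒ Rimol ihuhi

ihuhi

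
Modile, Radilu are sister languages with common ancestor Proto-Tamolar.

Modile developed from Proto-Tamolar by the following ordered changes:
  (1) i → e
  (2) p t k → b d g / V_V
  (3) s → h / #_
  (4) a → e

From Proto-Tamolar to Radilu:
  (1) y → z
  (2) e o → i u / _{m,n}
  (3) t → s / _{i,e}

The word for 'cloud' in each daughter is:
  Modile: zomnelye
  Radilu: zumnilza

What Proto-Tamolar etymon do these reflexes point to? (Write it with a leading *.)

Position 8: Modile has e, Radilu has a. Radilu preserves a here (none of its changes turn any other segment into a), so the proto-segment is *a.
Position 5: Modile has e, Radilu has i. Taking the neighbouring segments as reconstructed: Modile e could go back to *a or *e or *i; Radilu i can only go back to *i — the one source consistent with every daughter is *i.
Verify the candidate proto-form against each daughter:
Modile: start from *zomnilya.
  rule 1 (vowel merger): zomnilya → zomnelya
  rule 2: no change — zomnelya
  rule 3: no change — zomnelya
  rule 4 (vowel merger): zomnelya → zomnelye
  ⇒ Modile zomnelye
Radilu: start from *zomnilya.
  rule 1 (unconditioned shift): zomnilya → zomnilza
  rule 2 (pre-nasal raising): zomnilza → zumnilza
  rule 3: no change — zumnilza
  ⇒ Radilu zumnilza
Only *zomnilya yields all of Modile zomnelye, Radilu zumnilza.

*zomnilya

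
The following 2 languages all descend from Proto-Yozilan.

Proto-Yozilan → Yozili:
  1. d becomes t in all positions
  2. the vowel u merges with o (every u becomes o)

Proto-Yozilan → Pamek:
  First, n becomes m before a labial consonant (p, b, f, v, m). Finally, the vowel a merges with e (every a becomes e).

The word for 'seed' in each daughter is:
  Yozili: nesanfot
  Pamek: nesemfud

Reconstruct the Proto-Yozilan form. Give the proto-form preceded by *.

Position 5: Yozili has n, Pamek has m. Yozili preserves n here (none of its changes turn any other segment into n), so the proto-segment is *n.
Position 4: Yozili has a, Pamek has e. Yozili preserves a here (none of its changes turn any other segment into a), so the proto-segment is *a.
Position 7: Yozili has o, Pamek has u. Pamek preserves u here (none of its changes turn any other segment into u), so the proto-segment is *u.
Continuing position by position gives *nesanfud; check it forward:
Yozili: *nesanfud > nesanfut > nesanfot  (by unconditioned shift, vowel merger)
Pamek: start from *nesanfud.
  rule 1 (nasal place assimilation): nesanfud → nesamfud
  rule 2 (vowel merger): nesamfud → nesemfud
  ⇒ Pamek nesemfud
Only *nesanfud yields all of Yozili nesanfot, Pamek nesemfud.

*nesanfud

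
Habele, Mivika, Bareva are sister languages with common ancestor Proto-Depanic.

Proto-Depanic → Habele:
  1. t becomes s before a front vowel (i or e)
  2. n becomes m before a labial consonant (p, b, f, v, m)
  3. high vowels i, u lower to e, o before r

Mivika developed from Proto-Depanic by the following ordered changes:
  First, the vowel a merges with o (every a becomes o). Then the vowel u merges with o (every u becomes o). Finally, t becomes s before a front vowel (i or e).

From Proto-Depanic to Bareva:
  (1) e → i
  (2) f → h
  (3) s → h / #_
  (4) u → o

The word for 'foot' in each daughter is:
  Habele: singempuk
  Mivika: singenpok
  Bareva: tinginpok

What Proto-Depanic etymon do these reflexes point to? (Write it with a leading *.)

Position 5: Habele has e, Mivika has e, Bareva has i. Mivika preserves e here (none of its changes turn any other segment into e), so the proto-segment is *e.
Position 8: Habele has u, Mivika has o, Bareva has o. Habele preserves u here (none of its changes turn any other segment into u), so the proto-segment is *u.
Position 6: Habele has m, Mivika has n, Bareva has n. Mivika preserves n here (none of its changes turn any other segment into n), so the proto-segment is *n.
Verify the candidate proto-form against each daughter:
Habele: *tingenpuk
  tingenpuk → singenpuk   [palatalisation]
  singenpuk → singempuk   [nasal place assimilation]
  singempuk (rule 3 does not apply)
  giving Habele singempuk.
Mivika: *tingenpuk
  tingenpuk (rule 1 does not apply)
  tingenpuk → tingenpok   [vowel merger]
  tingenpok → singenpok   [palatalisation]
  giving Mivika singenpok.
Bareva: *tingenpuk
  tingenpuk → tinginpuk   [vowel merger]
  tinginpuk (rule 2 does not apply)
  tinginpuk (rule 3 does not apply)
  tinginpuk → tinginpok   [vowel merger]
  giving Bareva tinginpok.
No other proto-form is consistent with every reflex, so the reconstruction is *tingenpuk.

*tingenpuk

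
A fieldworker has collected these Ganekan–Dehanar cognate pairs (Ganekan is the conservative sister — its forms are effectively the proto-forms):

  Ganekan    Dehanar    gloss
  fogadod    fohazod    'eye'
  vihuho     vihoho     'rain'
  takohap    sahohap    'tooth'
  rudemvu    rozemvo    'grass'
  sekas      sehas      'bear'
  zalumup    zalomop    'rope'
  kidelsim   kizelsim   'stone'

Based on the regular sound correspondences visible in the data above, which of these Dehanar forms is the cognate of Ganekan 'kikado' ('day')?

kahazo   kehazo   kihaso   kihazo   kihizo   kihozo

kihazo

sekas ~ sehas — Ganekan k corresponds to Dehanar h between vowels (before a back vowel).
fogadod ~ fohazod — Ganekan d corresponds to Dehanar z between vowels (before a back vowel).
Applying these to Ganekan 'kikado':
  kikado → kihado   (k→h between vowels (before a back vowel))
  kihado → kihazo   (d→z between vowels (before a back vowel))
So the Dehanar cognate is 'kihazo'.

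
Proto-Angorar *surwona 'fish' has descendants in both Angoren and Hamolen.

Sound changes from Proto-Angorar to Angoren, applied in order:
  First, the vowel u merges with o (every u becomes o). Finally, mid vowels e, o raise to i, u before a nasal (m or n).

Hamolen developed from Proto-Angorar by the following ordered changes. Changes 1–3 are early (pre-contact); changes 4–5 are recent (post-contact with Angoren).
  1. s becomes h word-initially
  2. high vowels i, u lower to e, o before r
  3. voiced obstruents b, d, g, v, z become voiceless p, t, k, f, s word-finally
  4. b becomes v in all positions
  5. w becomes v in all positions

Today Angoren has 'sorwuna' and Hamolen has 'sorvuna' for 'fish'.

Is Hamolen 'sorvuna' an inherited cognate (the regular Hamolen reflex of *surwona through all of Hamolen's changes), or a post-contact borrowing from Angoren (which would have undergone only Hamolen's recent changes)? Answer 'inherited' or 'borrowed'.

If inherited, *surwona would pass through all of Hamolen's changes:
Hamolen: *surwona
  surwona → hurwona   [debuccalisation]
  hurwona → horwona   [pre-rhotic lowering]
  horwona (rule 3 does not apply)
  horwona (rule 4 does not apply)
  horwona → horvona   [unconditioned shift]
  giving Hamolen horvona.
If borrowed from Angoren 'sorwuna' after the early changes, it would undergo only the recent ones:
  rule 4 (unconditioned shift): no change (sorwuna)
  rule 5 (unconditioned shift): sorwuna → sorvuna
  ⇒ as a loan: sorvuna
Hamolen 'sorvuna' matches the loan outcome 'sorvuna', not the inherited 'horvona' — it skipped the early Hamolen changes, so it was borrowed from Angoren.

borrowed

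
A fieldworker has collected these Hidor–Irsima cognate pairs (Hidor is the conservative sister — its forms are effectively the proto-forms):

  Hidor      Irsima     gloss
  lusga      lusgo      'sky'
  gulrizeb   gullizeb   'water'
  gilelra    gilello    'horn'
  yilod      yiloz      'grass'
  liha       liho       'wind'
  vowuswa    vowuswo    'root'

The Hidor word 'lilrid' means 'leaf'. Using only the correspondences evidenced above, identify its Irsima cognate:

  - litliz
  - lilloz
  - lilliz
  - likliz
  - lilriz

lilliz

gulrizeb ~ gullizeb — Hidor r corresponds to Irsima l after a consonant, before a front vowel.
yilod ~ yiloz — Hidor d corresponds to Irsima z word-finally.
Applying these to Hidor 'lilrid':
  lilrid → lillid   (r→l after a consonant, before a front vowel)
  lillid → lilliz   (d→z word-finally)
So the Irsima cognate is 'lilliz'.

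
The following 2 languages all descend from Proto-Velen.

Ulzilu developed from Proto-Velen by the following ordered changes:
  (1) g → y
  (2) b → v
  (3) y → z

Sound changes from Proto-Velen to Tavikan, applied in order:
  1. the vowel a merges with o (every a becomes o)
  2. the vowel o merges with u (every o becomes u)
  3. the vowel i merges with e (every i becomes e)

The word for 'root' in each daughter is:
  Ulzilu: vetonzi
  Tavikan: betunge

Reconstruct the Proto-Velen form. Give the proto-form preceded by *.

*betongi

Position 4: Ulzilu has o, Tavikan has u. Ulzilu preserves o here (none of its changes turn any other segment into o), so the proto-segment is *o.
Position 7: Ulzilu has i, Tavikan has e. Ulzilu preserves i here (none of its changes turn any other segment into i), so the proto-segment is *i.
Position 6: Ulzilu has z, Tavikan has g. Tavikan preserves g here (none of its changes turn any other segment into g), so the proto-segment is *g.
This points to *betongi. Verify forward in each daughter:
Ulzilu: start from *betongi.
  rule 1 (unconditioned shift): betongi → betonyi
  rule 2 (unconditioned shift): betonyi → vetonyi
  rule 3 (unconditioned shift): vetonyi → vetonzi
  ⇒ Ulzilu vetonzi
Tavikan: start from *betongi.
  rule 1: no change — betongi
  rule 2 (vowel merger): betongi → betungi
  rule 3 (vowel merger): betungi → betunge
  ⇒ Tavikan betunge
*betongi is the unique common source.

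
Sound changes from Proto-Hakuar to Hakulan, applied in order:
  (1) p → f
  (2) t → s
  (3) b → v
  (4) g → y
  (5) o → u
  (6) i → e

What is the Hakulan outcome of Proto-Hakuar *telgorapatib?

Hakulan: *telgorapatib > telgorafatib > selgorafasib > selgorafasiv > selyorafasiv > selyurafasiv > selyurafasev  (by unconditioned shift, unconditioned shift, unconditioned shift, unconditioned shift, vowel merger, vowel merger)

selyurafasev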